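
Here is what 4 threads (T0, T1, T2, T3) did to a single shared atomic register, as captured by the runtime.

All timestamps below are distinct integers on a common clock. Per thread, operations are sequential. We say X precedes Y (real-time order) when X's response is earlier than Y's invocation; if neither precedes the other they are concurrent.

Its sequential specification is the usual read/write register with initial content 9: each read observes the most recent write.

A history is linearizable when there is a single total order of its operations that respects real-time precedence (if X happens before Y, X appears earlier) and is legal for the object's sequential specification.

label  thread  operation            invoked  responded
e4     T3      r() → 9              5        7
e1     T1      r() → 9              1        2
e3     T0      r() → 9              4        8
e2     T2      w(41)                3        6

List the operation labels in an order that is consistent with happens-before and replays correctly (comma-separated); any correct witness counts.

e1, e3, e4, e2

after step 1 (e1 r() → 9): value 9
after step 2 (e3 r() → 9): value 9
after step 3 (e4 r() → 9): value 9
after step 4 (e2 w(41)): value 41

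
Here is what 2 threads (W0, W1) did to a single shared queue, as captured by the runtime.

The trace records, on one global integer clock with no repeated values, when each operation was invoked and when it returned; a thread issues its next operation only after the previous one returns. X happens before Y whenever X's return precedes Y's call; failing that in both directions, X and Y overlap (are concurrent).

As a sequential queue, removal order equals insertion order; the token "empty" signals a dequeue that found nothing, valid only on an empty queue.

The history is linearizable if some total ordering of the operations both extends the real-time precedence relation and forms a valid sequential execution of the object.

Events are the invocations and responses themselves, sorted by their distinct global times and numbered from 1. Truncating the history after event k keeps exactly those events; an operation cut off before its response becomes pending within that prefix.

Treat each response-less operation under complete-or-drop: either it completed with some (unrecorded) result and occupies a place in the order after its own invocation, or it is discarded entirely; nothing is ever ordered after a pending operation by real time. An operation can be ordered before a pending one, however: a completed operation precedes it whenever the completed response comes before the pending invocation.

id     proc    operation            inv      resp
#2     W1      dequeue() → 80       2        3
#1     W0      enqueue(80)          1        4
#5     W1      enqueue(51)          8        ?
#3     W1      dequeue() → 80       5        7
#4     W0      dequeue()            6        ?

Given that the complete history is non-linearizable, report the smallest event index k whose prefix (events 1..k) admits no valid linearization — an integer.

7

events 1..6 are linearizable, e.g. via #1, #2:
1. #1 enqueue(80), leaving queue <80>
2. #2 dequeue() → 80, leaving queue <>
at event 7 (#3's time-7 response) nothing linearizes any more
no escape via the 1 pending operation (#4): every completion choice fails
e.g. #1, #2, #3 (pending dropped): illegal at step 3, since #3 dequeue() → 80 cannot apply there
e.g. #2, #1, #3 (pending dropped): illegal at step 1, since #2 dequeue() → 80 cannot apply there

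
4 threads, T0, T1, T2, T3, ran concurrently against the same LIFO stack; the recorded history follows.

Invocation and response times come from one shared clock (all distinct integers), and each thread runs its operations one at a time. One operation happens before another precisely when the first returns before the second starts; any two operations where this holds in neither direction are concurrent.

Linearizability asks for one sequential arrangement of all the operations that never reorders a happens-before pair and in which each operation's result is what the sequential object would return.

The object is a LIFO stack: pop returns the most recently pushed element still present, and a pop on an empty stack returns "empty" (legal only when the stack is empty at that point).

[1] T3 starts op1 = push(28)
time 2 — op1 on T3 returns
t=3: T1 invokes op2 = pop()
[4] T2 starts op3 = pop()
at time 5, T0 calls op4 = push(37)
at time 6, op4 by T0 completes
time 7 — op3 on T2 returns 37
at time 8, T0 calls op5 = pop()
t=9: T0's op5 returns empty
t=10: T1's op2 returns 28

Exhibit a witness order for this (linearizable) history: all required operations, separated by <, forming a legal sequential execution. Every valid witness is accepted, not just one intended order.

after step 1 (op1 push(28)): stack <28>
after step 2 (op2 pop() → 28): stack <>
after step 3 (op4 push(37)): stack <37>
after step 4 (op3 pop() → 37): stack <>
after step 5 (op5 pop() → empty): stack <>

op1 < op2 < op4 < op3 < op5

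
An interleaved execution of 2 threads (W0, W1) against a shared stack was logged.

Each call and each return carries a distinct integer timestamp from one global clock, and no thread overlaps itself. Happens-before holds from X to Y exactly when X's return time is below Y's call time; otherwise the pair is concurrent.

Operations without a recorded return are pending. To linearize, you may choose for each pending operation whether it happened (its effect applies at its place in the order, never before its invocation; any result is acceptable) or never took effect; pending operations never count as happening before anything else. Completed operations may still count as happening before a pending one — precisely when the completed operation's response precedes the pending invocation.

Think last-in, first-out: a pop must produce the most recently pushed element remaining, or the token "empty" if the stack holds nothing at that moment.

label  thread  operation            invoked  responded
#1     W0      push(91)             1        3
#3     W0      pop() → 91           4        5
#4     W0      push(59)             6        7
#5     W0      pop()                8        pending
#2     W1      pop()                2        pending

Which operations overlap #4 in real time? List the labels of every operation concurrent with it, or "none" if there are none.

#2

overlap test against #4 [6,7]: concurrent iff the interval meets 6..7
#1 [1,3]: before
#2 [2,…): concurrent
#3 [4,5]: before
#5 [8,…): after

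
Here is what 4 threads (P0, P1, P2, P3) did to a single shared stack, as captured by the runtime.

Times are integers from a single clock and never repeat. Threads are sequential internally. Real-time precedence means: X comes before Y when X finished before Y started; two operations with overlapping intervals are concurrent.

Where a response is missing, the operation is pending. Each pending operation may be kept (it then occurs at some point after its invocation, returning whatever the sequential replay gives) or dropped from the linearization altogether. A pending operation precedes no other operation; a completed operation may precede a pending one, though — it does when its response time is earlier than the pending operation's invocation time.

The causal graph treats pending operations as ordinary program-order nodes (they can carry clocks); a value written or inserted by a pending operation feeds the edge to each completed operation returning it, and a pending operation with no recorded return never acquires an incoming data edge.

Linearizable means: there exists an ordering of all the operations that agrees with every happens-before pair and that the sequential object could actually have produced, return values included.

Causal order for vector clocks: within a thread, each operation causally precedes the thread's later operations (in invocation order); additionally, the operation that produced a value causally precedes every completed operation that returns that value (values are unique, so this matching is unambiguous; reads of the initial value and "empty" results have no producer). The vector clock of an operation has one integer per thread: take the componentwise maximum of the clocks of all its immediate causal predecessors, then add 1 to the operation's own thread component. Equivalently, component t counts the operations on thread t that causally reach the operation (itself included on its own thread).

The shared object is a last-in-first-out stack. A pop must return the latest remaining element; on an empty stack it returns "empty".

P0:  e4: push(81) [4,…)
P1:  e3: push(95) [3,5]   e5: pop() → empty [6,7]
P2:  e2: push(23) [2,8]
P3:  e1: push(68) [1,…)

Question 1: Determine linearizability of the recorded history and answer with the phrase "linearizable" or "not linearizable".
events 1..6 are fine; event 7 — the response of e5 at time 7 — makes the prefix non-linearizable
the sole real-time-consistent order of 2 completed operations fails the stack replay
include/drop combinations of the 3 pending operations (e1, e2, e4) were all tried; none helps
take e3, e5 (pending dropped): step 2 already fails, because e5 pop() → empty cannot occur there

not linearizable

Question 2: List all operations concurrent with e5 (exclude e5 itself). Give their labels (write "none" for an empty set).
e5 runs from 6 to 7; window-overlapping ops are concurrent
e1 [1,…): concurrent
e2 [2,8]: concurrent
e3 [3,5]: before
e4 [4,…): concurrent

e1, e2, e4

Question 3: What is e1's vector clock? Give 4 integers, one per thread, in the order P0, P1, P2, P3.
VC(e1, invoked at 1): no causal predecessors; +1 on P3 → (0, 0, 0, 1)
VC(e2, invoked at 2): no causal predecessors; +1 on P2 → (0, 0, 1, 0)
VC(e3, invoked at 3): no causal predecessors; +1 on P1 → (0, 1, 0, 0)
VC(e4, invoked at 4): no causal predecessors; +1 on P0 → (1, 0, 0, 0)
VC(e5, invoked at 6): max of VC(e3)=(0, 1, 0, 0), then +1 on thread P1 → (0, 2, 0, 0)
target: VC(e1) = (0, 0, 0, 1)

(0, 0, 0, 1)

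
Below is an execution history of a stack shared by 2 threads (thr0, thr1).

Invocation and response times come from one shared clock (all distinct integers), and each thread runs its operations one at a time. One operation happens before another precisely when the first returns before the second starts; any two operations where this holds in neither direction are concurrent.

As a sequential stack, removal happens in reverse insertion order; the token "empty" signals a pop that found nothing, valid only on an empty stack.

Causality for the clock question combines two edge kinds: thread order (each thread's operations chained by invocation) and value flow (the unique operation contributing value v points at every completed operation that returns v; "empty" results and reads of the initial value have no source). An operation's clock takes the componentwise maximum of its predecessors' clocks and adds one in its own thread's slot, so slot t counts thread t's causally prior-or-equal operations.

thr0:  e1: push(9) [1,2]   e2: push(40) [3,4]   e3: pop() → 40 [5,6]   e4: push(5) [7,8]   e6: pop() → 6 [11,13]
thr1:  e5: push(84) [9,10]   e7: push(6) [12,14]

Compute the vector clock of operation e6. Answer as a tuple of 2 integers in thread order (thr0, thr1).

VC(e5, invoked at 9): no causal predecessors; +1 on thr1 → (0, 1)
VC(e1, invoked at 1): no causal predecessors; +1 on thr0 → (1, 0)
VC(e7, invoked at 12): max of VC(e5)=(0, 1), then +1 on thread thr1 → (0, 2)
VC(e2, invoked at 3): max of VC(e1)=(1, 0), then +1 on thread thr0 → (2, 0)
VC(e3, invoked at 5): max of VC(e2)=(2, 0), then +1 on thread thr0 → (3, 0)
VC(e4, invoked at 7): max of VC(e3)=(3, 0), then +1 on thread thr0 → (4, 0)
VC(e6, invoked at 11): max of VC(e4)=(4, 0), VC(e7)=(0, 2), then +1 on thread thr0 → (5, 2)
target: VC(e6) = (5, 2)

(5, 2)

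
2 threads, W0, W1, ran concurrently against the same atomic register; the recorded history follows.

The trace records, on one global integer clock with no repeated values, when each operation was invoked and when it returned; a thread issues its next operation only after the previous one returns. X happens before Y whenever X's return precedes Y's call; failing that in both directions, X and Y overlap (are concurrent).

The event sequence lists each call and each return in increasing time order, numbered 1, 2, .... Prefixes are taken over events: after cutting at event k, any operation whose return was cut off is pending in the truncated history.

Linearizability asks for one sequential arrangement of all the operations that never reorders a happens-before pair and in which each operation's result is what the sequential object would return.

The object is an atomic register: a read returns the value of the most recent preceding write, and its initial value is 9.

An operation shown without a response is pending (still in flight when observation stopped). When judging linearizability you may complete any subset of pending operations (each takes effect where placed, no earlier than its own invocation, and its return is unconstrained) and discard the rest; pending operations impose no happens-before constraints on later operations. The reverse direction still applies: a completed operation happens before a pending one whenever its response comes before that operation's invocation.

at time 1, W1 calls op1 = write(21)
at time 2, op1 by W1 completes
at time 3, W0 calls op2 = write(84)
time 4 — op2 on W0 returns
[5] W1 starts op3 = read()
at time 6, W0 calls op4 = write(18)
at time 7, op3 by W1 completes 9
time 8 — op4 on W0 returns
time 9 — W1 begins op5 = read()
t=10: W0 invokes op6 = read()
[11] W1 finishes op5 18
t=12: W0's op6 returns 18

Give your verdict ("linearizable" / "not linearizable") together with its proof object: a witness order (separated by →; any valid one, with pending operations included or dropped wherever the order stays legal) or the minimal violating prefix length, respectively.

not linearizable — minimal violating prefix: 7 events

prefix check: 1..6 passes, 1..7 fails once op3's time-7 response joins
exactly one order of the 3 completed ops respects real time; the atomic register replay fails
completion choices over the 1 pending operation (op4) were checked; none helps
e.g. op1, op2, op3 (pending dropped): illegal at step 3, since op3 read() → 9 cannot apply there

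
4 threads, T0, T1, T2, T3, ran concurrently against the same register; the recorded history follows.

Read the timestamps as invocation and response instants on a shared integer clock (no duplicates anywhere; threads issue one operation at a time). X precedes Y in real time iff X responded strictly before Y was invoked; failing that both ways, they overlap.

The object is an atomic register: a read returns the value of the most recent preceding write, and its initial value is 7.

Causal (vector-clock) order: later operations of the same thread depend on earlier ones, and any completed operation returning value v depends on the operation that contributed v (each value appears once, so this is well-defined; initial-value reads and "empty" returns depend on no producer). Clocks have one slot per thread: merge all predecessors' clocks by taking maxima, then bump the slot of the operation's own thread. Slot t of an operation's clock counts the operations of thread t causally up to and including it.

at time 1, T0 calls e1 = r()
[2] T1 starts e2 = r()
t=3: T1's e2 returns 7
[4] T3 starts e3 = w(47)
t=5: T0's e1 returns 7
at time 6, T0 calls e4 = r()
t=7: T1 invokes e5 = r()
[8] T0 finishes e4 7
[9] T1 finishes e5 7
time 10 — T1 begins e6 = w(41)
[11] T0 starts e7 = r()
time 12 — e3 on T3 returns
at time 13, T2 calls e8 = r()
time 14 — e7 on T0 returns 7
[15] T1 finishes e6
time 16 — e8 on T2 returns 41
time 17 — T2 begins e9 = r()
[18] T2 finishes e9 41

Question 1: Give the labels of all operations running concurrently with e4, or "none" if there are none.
Answer: e3, e5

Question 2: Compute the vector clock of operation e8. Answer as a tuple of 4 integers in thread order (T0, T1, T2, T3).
Answer: (0, 3, 1, 0)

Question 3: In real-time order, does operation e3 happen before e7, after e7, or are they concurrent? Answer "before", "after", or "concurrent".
Answer: concurrent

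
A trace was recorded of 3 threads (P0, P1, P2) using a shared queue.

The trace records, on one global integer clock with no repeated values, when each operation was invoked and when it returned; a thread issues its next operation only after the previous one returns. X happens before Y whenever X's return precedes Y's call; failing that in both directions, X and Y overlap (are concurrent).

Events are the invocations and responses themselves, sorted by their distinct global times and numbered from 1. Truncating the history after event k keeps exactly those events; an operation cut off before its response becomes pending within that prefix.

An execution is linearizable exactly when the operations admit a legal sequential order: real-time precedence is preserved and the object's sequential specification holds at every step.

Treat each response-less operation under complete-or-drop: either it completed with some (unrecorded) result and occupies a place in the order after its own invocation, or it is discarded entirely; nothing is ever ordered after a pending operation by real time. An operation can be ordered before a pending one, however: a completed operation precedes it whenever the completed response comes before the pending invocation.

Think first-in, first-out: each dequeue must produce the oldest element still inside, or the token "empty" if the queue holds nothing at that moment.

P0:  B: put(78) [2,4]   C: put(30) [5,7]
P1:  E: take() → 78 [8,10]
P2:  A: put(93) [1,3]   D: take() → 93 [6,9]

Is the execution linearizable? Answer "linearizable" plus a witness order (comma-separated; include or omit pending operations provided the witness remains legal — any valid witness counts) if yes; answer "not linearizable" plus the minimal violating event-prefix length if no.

linearizable — witness: A, B, C, D, E

step 1: A put(93) — queue <93>
step 2: B put(78) — queue <93,78>
step 3: C put(30) — queue <93,78,30>
step 4: D take() → 93 — queue <78,30>
step 5: E take() → 78 — queue <30>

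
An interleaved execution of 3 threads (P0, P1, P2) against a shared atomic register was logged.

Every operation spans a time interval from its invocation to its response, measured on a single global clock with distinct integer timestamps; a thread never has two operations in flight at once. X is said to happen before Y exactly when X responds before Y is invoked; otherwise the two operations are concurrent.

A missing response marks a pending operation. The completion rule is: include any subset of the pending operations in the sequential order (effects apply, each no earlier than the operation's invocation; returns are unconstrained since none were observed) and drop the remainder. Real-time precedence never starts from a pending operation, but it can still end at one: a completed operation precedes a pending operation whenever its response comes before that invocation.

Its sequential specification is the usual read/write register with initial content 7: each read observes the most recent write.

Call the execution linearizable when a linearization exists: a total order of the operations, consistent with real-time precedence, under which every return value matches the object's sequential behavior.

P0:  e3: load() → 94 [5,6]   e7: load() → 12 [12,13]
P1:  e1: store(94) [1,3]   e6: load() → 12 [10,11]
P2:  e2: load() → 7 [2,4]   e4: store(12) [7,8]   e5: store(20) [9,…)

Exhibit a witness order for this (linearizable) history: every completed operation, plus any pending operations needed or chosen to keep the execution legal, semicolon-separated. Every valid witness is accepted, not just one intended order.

e2; e1; e3; e4; e6; e7

step 1: e2 load() → 7 — value 7
step 2: e1 store(94) — value 94
step 3: e3 load() → 94 — value 94
step 4: e4 store(12) — value 12
step 5: e6 load() → 12 — value 12
step 6: e7 load() → 12 — value 12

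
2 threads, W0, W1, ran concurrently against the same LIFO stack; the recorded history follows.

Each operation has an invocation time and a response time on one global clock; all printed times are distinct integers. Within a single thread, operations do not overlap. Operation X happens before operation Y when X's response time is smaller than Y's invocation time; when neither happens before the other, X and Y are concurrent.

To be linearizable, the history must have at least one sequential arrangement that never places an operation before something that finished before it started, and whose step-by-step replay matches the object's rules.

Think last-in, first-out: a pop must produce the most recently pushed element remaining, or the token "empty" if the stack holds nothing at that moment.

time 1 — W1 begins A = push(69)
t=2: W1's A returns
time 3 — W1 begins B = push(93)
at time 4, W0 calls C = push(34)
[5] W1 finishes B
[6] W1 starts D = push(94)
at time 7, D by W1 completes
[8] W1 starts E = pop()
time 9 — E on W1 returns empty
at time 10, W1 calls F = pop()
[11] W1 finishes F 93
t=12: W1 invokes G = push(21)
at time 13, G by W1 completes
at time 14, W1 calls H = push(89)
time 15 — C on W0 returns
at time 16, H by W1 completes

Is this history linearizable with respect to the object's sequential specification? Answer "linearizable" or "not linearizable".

not linearizable

the violation lands at event 9, E's response at time 9: events 1..8 linearize, events 1..9 do not
exhaustive check: the 4 completed LIFO stack ops admit one real-time order; illegal
completion choices over the 1 pending operation (C) were checked; none helps
one such order, A, B, D, E (pending dropped), breaks at step 4 where E pop() → empty is illegal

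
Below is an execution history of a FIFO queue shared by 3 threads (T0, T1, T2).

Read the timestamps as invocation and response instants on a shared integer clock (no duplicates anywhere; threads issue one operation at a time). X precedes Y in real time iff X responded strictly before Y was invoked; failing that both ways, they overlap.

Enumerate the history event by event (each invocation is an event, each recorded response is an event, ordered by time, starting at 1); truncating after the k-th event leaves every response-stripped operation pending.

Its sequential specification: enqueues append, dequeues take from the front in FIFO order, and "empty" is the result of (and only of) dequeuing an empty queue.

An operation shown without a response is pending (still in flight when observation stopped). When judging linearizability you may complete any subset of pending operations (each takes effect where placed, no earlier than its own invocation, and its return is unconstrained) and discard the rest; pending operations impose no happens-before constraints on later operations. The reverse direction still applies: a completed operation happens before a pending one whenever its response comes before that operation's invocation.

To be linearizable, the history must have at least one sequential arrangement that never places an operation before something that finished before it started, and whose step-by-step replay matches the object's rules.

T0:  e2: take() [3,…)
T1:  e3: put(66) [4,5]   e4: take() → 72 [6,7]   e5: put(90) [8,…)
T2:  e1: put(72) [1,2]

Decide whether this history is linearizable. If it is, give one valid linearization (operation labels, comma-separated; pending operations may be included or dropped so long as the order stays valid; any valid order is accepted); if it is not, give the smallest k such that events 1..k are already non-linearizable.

linearizable — witness: e1, e3, e4

after step 1 (e1 put(72)): queue <72>
after step 2 (e3 put(66)): queue <72,66>
after step 3 (e4 take() → 72): queue <66>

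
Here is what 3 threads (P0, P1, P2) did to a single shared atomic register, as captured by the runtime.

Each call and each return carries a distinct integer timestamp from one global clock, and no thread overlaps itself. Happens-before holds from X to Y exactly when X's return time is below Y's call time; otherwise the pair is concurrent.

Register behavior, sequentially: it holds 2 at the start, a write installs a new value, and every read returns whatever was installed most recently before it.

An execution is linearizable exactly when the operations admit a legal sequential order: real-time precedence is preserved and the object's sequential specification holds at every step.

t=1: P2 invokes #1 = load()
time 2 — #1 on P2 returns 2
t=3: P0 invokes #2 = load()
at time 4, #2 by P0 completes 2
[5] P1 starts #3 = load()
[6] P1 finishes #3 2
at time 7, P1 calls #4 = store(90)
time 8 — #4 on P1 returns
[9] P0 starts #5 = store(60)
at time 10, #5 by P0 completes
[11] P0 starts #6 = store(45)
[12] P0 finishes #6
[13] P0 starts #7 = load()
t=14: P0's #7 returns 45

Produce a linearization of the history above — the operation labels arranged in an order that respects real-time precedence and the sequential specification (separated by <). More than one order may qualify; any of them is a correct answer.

after step 1 (#1 load() → 2): value 2
after step 2 (#2 load() → 2): value 2
after step 3 (#3 load() → 2): value 2
after step 4 (#4 store(90)): value 90
after step 5 (#5 store(60)): value 60
after step 6 (#6 store(45)): value 45
after step 7 (#7 load() → 45): value 45

#1 < #2 < #3 < #4 < #5 < #6 < #7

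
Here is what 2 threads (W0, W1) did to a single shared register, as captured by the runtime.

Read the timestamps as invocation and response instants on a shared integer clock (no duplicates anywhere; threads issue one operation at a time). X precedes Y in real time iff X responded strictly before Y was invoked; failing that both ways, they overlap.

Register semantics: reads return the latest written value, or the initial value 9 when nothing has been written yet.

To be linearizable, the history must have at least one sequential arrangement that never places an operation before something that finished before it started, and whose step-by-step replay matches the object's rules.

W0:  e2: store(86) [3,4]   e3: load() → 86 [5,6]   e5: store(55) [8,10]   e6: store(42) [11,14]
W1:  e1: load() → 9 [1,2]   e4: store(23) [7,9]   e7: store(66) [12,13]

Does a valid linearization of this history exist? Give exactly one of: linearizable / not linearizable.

linearizable

witness order: e1, e2, e3, e4, e5, e6, e7
after step 1 (e1 load() → 9): value 9
after step 2 (e2 store(86)): value 86
after step 3 (e3 load() → 86): value 86
after step 4 (e4 store(23)): value 23
after step 5 (e5 store(55)): value 55
after step 6 (e6 store(42)): value 42
after step 7 (e7 store(66)): value 66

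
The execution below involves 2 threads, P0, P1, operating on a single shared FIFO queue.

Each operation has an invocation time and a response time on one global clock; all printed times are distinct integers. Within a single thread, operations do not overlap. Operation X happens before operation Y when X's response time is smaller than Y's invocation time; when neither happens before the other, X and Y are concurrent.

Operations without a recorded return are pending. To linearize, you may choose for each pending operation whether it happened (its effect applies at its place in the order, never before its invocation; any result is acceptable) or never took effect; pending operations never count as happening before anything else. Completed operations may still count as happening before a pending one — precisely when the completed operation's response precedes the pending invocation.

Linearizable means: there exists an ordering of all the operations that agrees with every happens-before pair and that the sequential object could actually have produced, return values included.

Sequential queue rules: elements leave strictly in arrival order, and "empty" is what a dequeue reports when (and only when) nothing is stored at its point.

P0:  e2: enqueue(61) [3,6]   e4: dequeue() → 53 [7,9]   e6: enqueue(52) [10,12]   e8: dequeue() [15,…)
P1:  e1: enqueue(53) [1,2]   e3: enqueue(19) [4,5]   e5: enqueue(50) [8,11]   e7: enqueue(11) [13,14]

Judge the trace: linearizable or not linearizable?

witness order: e1, e2, e3, e4, e5, e6, e7
step 1: e1 enqueue(53) — queue <53>
step 2: e2 enqueue(61) — queue <53,61>
step 3: e3 enqueue(19) — queue <53,61,19>
step 4: e4 dequeue() → 53 — queue <61,19>
step 5: e5 enqueue(50) — queue <61,19,50>
step 6: e6 enqueue(52) — queue <61,19,50,52>
step 7: e7 enqueue(11) — queue <61,19,50,52,11>

linearizable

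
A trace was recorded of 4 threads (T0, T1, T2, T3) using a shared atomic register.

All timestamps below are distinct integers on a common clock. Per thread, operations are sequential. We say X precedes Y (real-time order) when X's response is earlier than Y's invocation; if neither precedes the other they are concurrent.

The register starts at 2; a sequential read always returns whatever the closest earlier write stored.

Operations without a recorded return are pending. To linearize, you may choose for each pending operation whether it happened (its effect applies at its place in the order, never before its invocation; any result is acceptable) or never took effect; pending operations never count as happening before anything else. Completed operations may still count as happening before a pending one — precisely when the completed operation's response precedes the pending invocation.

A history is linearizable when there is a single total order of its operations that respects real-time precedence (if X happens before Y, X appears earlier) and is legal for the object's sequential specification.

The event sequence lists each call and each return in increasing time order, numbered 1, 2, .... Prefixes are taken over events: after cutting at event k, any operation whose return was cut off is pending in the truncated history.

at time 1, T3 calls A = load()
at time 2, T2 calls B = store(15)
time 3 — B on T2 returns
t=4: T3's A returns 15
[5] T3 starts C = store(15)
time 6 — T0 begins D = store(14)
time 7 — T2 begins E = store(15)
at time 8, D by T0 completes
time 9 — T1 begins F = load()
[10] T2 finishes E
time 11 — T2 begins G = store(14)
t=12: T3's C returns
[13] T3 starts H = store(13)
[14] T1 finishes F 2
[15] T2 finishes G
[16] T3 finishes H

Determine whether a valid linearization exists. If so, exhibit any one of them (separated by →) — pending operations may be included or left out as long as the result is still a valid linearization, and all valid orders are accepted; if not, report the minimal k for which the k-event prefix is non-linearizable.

already the first 14 events (up to F's response at time 14) admit no linearization; the first 13 still do
the 6 completed operations admit 24 real-time orders; each fails the atomic register replay
including or dropping the 2 pending operations (G, H) in any combination fails
take A, B, C, D, E, F (pending dropped): step 1 already fails, because A load() → 15 cannot occur there
take A, B, C, D, F, E (pending dropped): step 1 already fails, because A load() → 15 cannot occur there

not linearizable — minimal violating prefix: 14 events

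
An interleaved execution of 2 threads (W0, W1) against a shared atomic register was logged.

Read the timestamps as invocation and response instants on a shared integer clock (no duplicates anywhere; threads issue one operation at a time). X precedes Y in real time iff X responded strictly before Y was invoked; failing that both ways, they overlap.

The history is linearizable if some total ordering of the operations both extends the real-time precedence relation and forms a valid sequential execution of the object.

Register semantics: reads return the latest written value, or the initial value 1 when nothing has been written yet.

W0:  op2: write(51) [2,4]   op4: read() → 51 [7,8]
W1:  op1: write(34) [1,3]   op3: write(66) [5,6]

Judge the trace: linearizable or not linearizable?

cut after 7 events: linearizable; cut after 8 events (op4 responds, time 8): not linearizable
no legal order exists: 2 real-time-consistent candidates over 4 completed atomic register operations, all rejected
take op1, op2, op3, op4: step 4 already fails, because op4 read() → 51 cannot occur there
take op2, op1, op3, op4: step 4 already fails, because op4 read() → 51 cannot occur there

not linearizable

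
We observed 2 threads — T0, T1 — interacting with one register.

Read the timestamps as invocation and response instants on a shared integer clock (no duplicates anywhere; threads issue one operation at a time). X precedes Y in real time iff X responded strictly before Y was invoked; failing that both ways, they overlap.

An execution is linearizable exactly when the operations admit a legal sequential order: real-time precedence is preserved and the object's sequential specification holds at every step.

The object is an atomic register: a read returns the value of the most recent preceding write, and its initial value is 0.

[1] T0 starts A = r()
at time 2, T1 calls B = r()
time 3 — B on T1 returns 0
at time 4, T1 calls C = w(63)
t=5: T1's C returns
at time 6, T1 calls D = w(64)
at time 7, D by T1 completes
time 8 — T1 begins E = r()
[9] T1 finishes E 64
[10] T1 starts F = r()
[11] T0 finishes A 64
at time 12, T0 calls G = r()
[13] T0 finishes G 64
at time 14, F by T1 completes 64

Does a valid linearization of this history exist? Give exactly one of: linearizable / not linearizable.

linearizable

a witness: B, C, D, A, E, F, G
after step 1 (B r() → 0): value 0
after step 2 (C w(63)): value 63
after step 3 (D w(64)): value 64
after step 4 (A r() → 64): value 64
after step 5 (E r() → 64): value 64
after step 6 (F r() → 64): value 64
after step 7 (G r() → 64): value 64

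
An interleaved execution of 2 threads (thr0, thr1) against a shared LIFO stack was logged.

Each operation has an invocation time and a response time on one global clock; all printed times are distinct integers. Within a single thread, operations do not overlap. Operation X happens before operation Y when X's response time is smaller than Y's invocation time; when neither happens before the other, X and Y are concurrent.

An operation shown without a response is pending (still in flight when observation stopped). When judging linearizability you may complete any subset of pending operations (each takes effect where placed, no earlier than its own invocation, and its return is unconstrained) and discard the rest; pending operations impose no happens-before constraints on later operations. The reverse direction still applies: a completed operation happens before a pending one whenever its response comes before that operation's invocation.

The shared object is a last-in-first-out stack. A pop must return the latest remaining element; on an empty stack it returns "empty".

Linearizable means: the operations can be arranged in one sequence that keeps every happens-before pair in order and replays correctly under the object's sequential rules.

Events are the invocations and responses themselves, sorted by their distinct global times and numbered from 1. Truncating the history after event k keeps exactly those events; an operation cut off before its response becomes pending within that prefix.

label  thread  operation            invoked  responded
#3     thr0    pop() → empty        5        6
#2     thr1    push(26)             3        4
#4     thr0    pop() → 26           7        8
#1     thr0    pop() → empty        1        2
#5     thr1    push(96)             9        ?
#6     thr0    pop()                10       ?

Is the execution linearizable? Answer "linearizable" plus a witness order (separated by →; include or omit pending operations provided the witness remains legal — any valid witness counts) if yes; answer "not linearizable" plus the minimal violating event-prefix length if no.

events 1..5 are fine; event 6 — the response of #3 at time 6 — makes the prefix non-linearizable
the sole real-time-consistent order of 3 completed operations fails the LIFO stack replay
e.g. #1, #2, #3: illegal at step 3, since #3 pop() → empty cannot apply there

not linearizable — minimal violating prefix: 6 events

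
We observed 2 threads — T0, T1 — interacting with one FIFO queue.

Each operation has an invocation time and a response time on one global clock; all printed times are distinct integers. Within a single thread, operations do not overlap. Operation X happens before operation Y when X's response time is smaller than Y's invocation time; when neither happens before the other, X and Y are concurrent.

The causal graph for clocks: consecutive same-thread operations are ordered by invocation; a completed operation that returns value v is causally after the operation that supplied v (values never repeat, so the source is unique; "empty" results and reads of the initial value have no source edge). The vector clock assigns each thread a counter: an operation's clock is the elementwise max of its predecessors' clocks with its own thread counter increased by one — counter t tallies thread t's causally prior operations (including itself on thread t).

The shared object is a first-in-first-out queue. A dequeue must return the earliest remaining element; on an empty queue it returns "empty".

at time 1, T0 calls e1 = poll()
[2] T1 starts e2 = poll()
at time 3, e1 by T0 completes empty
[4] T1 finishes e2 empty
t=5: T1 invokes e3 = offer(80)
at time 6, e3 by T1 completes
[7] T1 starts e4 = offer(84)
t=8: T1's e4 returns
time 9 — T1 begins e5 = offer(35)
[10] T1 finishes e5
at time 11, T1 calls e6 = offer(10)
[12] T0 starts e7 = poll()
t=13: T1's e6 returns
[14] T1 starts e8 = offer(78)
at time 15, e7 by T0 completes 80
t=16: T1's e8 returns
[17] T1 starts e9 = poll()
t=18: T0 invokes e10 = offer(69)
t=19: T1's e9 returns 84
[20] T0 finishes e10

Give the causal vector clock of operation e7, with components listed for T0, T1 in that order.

no predecessors for e2 (invoked 2): T1 increments from zero → (0, 1)
no predecessors for e1 (invoked 1): T0 increments from zero → (1, 0)
e3, invoked 5, takes VC(e2)=(0, 1) under max, adds 1 for T1 → (0, 2)
e4, invoked 7, takes VC(e3)=(0, 2) under max, adds 1 for T1 → (0, 3)
e5, invoked 9, takes VC(e4)=(0, 3) under max, adds 1 for T1 → (0, 4)
e7, invoked 12, takes VC(e1)=(1, 0), VC(e3)=(0, 2) under max, adds 1 for T0 → (2, 2)
e6, invoked 11, takes VC(e5)=(0, 4) under max, adds 1 for T1 → (0, 5)
e10, invoked 18, takes VC(e7)=(2, 2) under max, adds 1 for T0 → (3, 2)
e8, invoked 14, takes VC(e6)=(0, 5) under max, adds 1 for T1 → (0, 6)
e9, invoked 17, takes VC(e4)=(0, 3), VC(e8)=(0, 6) under max, adds 1 for T1 → (0, 7)
target: VC(e7) = (2, 2)

(2, 2)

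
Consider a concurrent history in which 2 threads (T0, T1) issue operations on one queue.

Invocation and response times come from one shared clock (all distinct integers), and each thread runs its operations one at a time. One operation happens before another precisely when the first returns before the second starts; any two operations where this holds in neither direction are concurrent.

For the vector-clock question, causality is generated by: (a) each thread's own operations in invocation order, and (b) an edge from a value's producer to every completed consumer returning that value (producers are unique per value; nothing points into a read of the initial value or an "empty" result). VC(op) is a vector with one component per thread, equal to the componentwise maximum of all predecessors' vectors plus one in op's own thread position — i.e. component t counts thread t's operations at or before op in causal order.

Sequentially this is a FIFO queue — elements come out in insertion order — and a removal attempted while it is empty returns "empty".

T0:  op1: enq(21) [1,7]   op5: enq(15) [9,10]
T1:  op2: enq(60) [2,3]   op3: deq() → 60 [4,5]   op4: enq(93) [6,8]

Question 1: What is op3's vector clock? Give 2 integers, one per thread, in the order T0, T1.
(0, 2)

op2 (invocation 2): nothing precedes it; T1's component alone gives (0, 1)
op1 (invocation 1): nothing precedes it; T0's component alone gives (1, 0)
op3 (invocation 4): componentwise max over VC(op2)=(0, 1), +1 at T1, giving (0, 2)
op5 (invocation 9): componentwise max over VC(op1)=(1, 0), +1 at T0, giving (2, 0)
op4 (invocation 6): componentwise max over VC(op3)=(0, 2), +1 at T1, giving (0, 3)
target: VC(op3) = (0, 2)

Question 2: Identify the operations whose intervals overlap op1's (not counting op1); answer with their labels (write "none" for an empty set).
op2, op3, op4

op1 runs from 1 to 7; window-overlapping ops are concurrent
op2 [2,3]: concurrent
op3 [4,5]: concurrent
op4 [6,8]: concurrent
op5 [9,10]: after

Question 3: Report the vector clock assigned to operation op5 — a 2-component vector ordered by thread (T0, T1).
(2, 0)

root op op2, invoked 2: fresh clock plus T1's own tick → (0, 1)
root op op1, invoked 1: fresh clock plus T0's own tick → (1, 0)
VC(op3, invoked at 4): max of VC(op2)=(0, 1), then +1 on thread T1 → (0, 2)
VC(op5, invoked at 9): max of VC(op1)=(1, 0), then +1 on thread T0 → (2, 0)
VC(op4, invoked at 6): max of VC(op3)=(0, 2), then +1 on thread T1 → (0, 3)
target: VC(op5) = (2, 0)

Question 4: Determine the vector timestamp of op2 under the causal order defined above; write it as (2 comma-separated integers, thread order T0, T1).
(0, 1)

op2, invoked 2, has no incoming edges; only T1's bump applies → (0, 1)
op1, invoked 1, has no incoming edges; only T0's bump applies → (1, 0)
from VC(op2)=(0, 1), op3 (invoked 4) maxes components and bumps T1 → (0, 2)
from VC(op1)=(1, 0), op5 (invoked 9) maxes components and bumps T0 → (2, 0)
from VC(op3)=(0, 2), op4 (invoked 6) maxes components and bumps T1 → (0, 3)
target: VC(op2) = (0, 1)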